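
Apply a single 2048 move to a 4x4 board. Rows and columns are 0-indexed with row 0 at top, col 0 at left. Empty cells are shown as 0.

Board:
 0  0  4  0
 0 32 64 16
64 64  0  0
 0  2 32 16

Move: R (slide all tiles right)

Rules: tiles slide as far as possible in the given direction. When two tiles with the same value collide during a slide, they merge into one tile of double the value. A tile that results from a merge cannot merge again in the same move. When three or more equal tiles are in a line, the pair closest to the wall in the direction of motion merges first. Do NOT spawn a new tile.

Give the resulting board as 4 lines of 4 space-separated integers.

Answer:   0   0   0   4
  0  32  64  16
  0   0   0 128
  0   2  32  16

Derivation:
Slide right:
row 0: [0, 0, 4, 0] -> [0, 0, 0, 4]
row 1: [0, 32, 64, 16] -> [0, 32, 64, 16]
row 2: [64, 64, 0, 0] -> [0, 0, 0, 128]
row 3: [0, 2, 32, 16] -> [0, 2, 32, 16]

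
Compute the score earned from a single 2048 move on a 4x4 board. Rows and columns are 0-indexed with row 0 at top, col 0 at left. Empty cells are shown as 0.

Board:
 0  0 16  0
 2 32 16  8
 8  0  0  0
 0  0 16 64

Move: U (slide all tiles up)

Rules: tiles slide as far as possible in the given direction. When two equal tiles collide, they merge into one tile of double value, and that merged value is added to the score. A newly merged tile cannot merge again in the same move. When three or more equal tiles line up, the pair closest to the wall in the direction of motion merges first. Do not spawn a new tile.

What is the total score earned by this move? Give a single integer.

Answer: 32

Derivation:
Slide up:
col 0: [0, 2, 8, 0] -> [2, 8, 0, 0]  score +0 (running 0)
col 1: [0, 32, 0, 0] -> [32, 0, 0, 0]  score +0 (running 0)
col 2: [16, 16, 0, 16] -> [32, 16, 0, 0]  score +32 (running 32)
col 3: [0, 8, 0, 64] -> [8, 64, 0, 0]  score +0 (running 32)
Board after move:
 2 32 32  8
 8  0 16 64
 0  0  0  0
 0  0  0  0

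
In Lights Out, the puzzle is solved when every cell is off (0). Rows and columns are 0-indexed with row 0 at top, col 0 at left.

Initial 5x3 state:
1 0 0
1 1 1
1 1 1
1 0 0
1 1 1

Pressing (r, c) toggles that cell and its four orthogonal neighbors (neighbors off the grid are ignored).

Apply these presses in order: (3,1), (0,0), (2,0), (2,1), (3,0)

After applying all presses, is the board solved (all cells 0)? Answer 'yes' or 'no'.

After press 1 at (3,1):
1 0 0
1 1 1
1 0 1
0 1 1
1 0 1

After press 2 at (0,0):
0 1 0
0 1 1
1 0 1
0 1 1
1 0 1

After press 3 at (2,0):
0 1 0
1 1 1
0 1 1
1 1 1
1 0 1

After press 4 at (2,1):
0 1 0
1 0 1
1 0 0
1 0 1
1 0 1

After press 5 at (3,0):
0 1 0
1 0 1
0 0 0
0 1 1
0 0 1

Lights still on: 6

Answer: no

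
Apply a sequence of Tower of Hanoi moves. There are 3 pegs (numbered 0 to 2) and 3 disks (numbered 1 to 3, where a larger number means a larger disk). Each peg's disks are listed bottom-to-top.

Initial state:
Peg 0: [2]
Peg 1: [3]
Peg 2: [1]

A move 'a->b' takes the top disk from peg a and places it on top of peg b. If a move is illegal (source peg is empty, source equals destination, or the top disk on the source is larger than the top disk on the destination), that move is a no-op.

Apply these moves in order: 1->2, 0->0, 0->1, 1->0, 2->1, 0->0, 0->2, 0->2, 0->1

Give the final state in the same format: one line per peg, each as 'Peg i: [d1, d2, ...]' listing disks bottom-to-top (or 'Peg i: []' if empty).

Answer: Peg 0: []
Peg 1: [3, 1]
Peg 2: [2]

Derivation:
After move 1 (1->2):
Peg 0: [2]
Peg 1: [3]
Peg 2: [1]

After move 2 (0->0):
Peg 0: [2]
Peg 1: [3]
Peg 2: [1]

After move 3 (0->1):
Peg 0: []
Peg 1: [3, 2]
Peg 2: [1]

After move 4 (1->0):
Peg 0: [2]
Peg 1: [3]
Peg 2: [1]

After move 5 (2->1):
Peg 0: [2]
Peg 1: [3, 1]
Peg 2: []

After move 6 (0->0):
Peg 0: [2]
Peg 1: [3, 1]
Peg 2: []

After move 7 (0->2):
Peg 0: []
Peg 1: [3, 1]
Peg 2: [2]

After move 8 (0->2):
Peg 0: []
Peg 1: [3, 1]
Peg 2: [2]

After move 9 (0->1):
Peg 0: []
Peg 1: [3, 1]
Peg 2: [2]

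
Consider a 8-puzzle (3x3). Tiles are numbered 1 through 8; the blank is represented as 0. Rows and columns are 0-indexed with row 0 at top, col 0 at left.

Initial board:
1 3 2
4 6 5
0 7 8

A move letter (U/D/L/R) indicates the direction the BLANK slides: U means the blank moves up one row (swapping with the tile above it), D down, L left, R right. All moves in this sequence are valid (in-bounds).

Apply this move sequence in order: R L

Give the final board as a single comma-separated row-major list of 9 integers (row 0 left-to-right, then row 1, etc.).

After move 1 (R):
1 3 2
4 6 5
7 0 8

After move 2 (L):
1 3 2
4 6 5
0 7 8

Answer: 1, 3, 2, 4, 6, 5, 0, 7, 8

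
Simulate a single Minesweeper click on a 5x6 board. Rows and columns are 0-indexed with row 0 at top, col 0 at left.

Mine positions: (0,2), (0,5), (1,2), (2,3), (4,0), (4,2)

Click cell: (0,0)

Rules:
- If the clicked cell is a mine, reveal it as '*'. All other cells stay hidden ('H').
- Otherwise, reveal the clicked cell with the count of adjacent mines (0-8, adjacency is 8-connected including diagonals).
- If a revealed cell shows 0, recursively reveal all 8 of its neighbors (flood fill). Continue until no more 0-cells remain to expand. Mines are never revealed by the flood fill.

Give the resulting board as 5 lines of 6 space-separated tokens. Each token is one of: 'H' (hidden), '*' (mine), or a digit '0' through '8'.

0 2 H H H H
0 2 H H H H
0 1 H H H H
1 2 H H H H
H H H H H H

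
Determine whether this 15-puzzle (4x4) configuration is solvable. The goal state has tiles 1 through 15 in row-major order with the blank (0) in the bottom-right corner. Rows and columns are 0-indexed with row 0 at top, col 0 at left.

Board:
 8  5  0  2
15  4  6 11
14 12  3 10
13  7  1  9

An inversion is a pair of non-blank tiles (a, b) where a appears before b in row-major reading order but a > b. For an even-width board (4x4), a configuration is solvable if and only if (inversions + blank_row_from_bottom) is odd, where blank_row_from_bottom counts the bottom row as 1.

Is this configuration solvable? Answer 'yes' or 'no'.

Inversions: 52
Blank is in row 0 (0-indexed from top), which is row 4 counting from the bottom (bottom = 1).
52 + 4 = 56, which is even, so the puzzle is not solvable.

Answer: no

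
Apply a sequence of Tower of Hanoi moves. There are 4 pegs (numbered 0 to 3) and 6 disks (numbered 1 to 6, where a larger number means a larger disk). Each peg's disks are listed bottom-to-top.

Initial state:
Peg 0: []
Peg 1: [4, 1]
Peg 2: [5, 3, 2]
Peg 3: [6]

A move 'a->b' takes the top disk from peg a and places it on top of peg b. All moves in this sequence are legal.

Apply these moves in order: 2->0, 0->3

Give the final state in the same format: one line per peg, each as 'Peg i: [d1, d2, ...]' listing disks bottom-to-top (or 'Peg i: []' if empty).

After move 1 (2->0):
Peg 0: [2]
Peg 1: [4, 1]
Peg 2: [5, 3]
Peg 3: [6]

After move 2 (0->3):
Peg 0: []
Peg 1: [4, 1]
Peg 2: [5, 3]
Peg 3: [6, 2]

Answer: Peg 0: []
Peg 1: [4, 1]
Peg 2: [5, 3]
Peg 3: [6, 2]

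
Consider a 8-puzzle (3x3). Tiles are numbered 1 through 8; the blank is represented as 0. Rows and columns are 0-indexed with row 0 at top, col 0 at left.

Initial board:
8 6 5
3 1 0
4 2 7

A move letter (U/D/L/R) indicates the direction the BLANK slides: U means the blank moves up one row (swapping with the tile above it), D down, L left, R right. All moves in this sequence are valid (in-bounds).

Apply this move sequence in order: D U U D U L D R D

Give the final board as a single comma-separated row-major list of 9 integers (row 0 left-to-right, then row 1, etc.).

After move 1 (D):
8 6 5
3 1 7
4 2 0

After move 2 (U):
8 6 5
3 1 0
4 2 7

After move 3 (U):
8 6 0
3 1 5
4 2 7

After move 4 (D):
8 6 5
3 1 0
4 2 7

After move 5 (U):
8 6 0
3 1 5
4 2 7

After move 6 (L):
8 0 6
3 1 5
4 2 7

After move 7 (D):
8 1 6
3 0 5
4 2 7

After move 8 (R):
8 1 6
3 5 0
4 2 7

After move 9 (D):
8 1 6
3 5 7
4 2 0

Answer: 8, 1, 6, 3, 5, 7, 4, 2, 0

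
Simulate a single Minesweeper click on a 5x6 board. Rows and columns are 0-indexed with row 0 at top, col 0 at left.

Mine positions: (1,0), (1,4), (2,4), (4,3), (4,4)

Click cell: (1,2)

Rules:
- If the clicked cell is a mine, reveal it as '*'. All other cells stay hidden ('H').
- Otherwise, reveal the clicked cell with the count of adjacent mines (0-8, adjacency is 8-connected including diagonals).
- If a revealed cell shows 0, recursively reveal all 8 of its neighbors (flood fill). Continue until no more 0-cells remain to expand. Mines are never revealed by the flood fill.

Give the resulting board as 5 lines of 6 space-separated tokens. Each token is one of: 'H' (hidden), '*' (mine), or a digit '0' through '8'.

H 1 0 1 H H
H 1 0 2 H H
1 1 0 2 H H
0 0 1 3 H H
0 0 1 H H H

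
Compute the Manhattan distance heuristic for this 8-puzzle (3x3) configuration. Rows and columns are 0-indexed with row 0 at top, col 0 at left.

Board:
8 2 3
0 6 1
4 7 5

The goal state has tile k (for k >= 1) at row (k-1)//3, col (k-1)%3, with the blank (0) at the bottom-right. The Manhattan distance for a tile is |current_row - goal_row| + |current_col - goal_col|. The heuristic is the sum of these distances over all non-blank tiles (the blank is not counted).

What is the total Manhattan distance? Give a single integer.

Answer: 11

Derivation:
Tile 8: (0,0)->(2,1) = 3
Tile 2: (0,1)->(0,1) = 0
Tile 3: (0,2)->(0,2) = 0
Tile 6: (1,1)->(1,2) = 1
Tile 1: (1,2)->(0,0) = 3
Tile 4: (2,0)->(1,0) = 1
Tile 7: (2,1)->(2,0) = 1
Tile 5: (2,2)->(1,1) = 2
Sum: 3 + 0 + 0 + 1 + 3 + 1 + 1 + 2 = 11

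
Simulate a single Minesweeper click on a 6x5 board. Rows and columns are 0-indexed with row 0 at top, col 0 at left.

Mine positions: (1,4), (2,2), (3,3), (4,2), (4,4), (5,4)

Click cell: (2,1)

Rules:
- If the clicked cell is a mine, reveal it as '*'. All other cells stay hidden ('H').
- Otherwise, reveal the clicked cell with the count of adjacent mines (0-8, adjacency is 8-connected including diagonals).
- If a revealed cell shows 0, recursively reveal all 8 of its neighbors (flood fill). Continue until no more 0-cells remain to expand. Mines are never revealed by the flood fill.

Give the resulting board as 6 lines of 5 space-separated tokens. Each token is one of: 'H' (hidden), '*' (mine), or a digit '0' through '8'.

H H H H H
H H H H H
H 1 H H H
H H H H H
H H H H H
H H H H H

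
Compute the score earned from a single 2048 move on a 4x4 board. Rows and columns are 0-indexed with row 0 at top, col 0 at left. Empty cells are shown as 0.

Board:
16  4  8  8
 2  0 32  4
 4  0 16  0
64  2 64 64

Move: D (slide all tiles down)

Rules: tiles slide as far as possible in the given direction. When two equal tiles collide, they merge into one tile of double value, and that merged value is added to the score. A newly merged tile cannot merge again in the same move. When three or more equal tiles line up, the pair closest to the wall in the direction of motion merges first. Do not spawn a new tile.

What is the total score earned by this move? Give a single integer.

Answer: 0

Derivation:
Slide down:
col 0: [16, 2, 4, 64] -> [16, 2, 4, 64]  score +0 (running 0)
col 1: [4, 0, 0, 2] -> [0, 0, 4, 2]  score +0 (running 0)
col 2: [8, 32, 16, 64] -> [8, 32, 16, 64]  score +0 (running 0)
col 3: [8, 4, 0, 64] -> [0, 8, 4, 64]  score +0 (running 0)
Board after move:
16  0  8  0
 2  0 32  8
 4  4 16  4
64  2 64 64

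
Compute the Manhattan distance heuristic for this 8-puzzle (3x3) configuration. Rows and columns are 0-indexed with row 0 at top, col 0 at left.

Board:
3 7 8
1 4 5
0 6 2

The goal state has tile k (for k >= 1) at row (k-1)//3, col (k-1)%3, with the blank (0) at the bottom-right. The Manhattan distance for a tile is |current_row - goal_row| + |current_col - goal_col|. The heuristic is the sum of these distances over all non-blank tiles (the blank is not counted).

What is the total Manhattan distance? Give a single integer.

Answer: 16

Derivation:
Tile 3: (0,0)->(0,2) = 2
Tile 7: (0,1)->(2,0) = 3
Tile 8: (0,2)->(2,1) = 3
Tile 1: (1,0)->(0,0) = 1
Tile 4: (1,1)->(1,0) = 1
Tile 5: (1,2)->(1,1) = 1
Tile 6: (2,1)->(1,2) = 2
Tile 2: (2,2)->(0,1) = 3
Sum: 2 + 3 + 3 + 1 + 1 + 1 + 2 + 3 = 16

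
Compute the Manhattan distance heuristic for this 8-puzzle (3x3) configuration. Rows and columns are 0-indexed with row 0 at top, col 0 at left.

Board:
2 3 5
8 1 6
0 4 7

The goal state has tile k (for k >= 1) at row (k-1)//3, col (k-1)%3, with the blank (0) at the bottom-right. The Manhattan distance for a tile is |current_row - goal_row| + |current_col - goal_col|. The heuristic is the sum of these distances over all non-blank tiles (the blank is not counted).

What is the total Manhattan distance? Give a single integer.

Answer: 12

Derivation:
Tile 2: at (0,0), goal (0,1), distance |0-0|+|0-1| = 1
Tile 3: at (0,1), goal (0,2), distance |0-0|+|1-2| = 1
Tile 5: at (0,2), goal (1,1), distance |0-1|+|2-1| = 2
Tile 8: at (1,0), goal (2,1), distance |1-2|+|0-1| = 2
Tile 1: at (1,1), goal (0,0), distance |1-0|+|1-0| = 2
Tile 6: at (1,2), goal (1,2), distance |1-1|+|2-2| = 0
Tile 4: at (2,1), goal (1,0), distance |2-1|+|1-0| = 2
Tile 7: at (2,2), goal (2,0), distance |2-2|+|2-0| = 2
Sum: 1 + 1 + 2 + 2 + 2 + 0 + 2 + 2 = 12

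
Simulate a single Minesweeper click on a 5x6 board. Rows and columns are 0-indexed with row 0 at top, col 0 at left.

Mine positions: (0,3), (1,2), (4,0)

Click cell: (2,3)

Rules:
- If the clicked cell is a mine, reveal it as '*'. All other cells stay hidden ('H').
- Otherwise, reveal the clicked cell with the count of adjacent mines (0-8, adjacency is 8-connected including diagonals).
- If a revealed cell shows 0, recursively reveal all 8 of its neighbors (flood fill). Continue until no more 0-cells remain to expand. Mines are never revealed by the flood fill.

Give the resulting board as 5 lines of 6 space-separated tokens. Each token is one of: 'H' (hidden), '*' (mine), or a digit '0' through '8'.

H H H H H H
H H H H H H
H H H 1 H H
H H H H H H
H H H H H H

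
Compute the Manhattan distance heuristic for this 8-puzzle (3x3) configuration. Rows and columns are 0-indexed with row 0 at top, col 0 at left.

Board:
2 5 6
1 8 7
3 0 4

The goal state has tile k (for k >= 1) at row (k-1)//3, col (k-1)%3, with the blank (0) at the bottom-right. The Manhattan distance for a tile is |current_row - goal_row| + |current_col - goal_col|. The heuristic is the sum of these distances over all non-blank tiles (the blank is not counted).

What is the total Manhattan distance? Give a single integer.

Answer: 15

Derivation:
Tile 2: at (0,0), goal (0,1), distance |0-0|+|0-1| = 1
Tile 5: at (0,1), goal (1,1), distance |0-1|+|1-1| = 1
Tile 6: at (0,2), goal (1,2), distance |0-1|+|2-2| = 1
Tile 1: at (1,0), goal (0,0), distance |1-0|+|0-0| = 1
Tile 8: at (1,1), goal (2,1), distance |1-2|+|1-1| = 1
Tile 7: at (1,2), goal (2,0), distance |1-2|+|2-0| = 3
Tile 3: at (2,0), goal (0,2), distance |2-0|+|0-2| = 4
Tile 4: at (2,2), goal (1,0), distance |2-1|+|2-0| = 3
Sum: 1 + 1 + 1 + 1 + 1 + 3 + 4 + 3 = 15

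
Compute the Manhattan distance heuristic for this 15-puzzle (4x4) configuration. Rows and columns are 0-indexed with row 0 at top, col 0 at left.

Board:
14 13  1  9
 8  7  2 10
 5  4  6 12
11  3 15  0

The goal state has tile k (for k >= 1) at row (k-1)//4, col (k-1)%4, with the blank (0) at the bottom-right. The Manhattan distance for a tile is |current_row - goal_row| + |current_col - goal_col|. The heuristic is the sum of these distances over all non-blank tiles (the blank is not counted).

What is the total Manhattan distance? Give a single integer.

Tile 14: (0,0)->(3,1) = 4
Tile 13: (0,1)->(3,0) = 4
Tile 1: (0,2)->(0,0) = 2
Tile 9: (0,3)->(2,0) = 5
Tile 8: (1,0)->(1,3) = 3
Tile 7: (1,1)->(1,2) = 1
Tile 2: (1,2)->(0,1) = 2
Tile 10: (1,3)->(2,1) = 3
Tile 5: (2,0)->(1,0) = 1
Tile 4: (2,1)->(0,3) = 4
Tile 6: (2,2)->(1,1) = 2
Tile 12: (2,3)->(2,3) = 0
Tile 11: (3,0)->(2,2) = 3
Tile 3: (3,1)->(0,2) = 4
Tile 15: (3,2)->(3,2) = 0
Sum: 4 + 4 + 2 + 5 + 3 + 1 + 2 + 3 + 1 + 4 + 2 + 0 + 3 + 4 + 0 = 38

Answer: 38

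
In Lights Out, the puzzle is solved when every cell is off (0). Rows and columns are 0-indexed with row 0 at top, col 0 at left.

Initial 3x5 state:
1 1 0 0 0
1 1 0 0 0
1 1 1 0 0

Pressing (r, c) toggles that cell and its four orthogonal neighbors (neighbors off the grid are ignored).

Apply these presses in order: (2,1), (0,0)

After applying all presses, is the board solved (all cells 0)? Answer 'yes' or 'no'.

After press 1 at (2,1):
1 1 0 0 0
1 0 0 0 0
0 0 0 0 0

After press 2 at (0,0):
0 0 0 0 0
0 0 0 0 0
0 0 0 0 0

Lights still on: 0

Answer: yes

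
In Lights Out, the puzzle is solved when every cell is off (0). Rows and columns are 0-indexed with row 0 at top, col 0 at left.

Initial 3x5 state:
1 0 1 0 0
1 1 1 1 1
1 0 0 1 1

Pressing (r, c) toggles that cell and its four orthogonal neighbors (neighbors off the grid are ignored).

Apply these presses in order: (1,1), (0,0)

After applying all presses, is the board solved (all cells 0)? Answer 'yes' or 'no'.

After press 1 at (1,1):
1 1 1 0 0
0 0 0 1 1
1 1 0 1 1

After press 2 at (0,0):
0 0 1 0 0
1 0 0 1 1
1 1 0 1 1

Lights still on: 8

Answer: no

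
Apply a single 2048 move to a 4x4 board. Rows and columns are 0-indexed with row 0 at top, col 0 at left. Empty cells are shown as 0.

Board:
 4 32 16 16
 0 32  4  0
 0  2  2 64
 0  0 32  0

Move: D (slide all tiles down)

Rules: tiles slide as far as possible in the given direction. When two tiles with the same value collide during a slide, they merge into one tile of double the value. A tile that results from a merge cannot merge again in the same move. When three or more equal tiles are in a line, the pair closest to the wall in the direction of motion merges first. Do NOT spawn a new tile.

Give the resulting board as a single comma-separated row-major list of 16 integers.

Answer: 0, 0, 16, 0, 0, 0, 4, 0, 0, 64, 2, 16, 4, 2, 32, 64

Derivation:
Slide down:
col 0: [4, 0, 0, 0] -> [0, 0, 0, 4]
col 1: [32, 32, 2, 0] -> [0, 0, 64, 2]
col 2: [16, 4, 2, 32] -> [16, 4, 2, 32]
col 3: [16, 0, 64, 0] -> [0, 0, 16, 64]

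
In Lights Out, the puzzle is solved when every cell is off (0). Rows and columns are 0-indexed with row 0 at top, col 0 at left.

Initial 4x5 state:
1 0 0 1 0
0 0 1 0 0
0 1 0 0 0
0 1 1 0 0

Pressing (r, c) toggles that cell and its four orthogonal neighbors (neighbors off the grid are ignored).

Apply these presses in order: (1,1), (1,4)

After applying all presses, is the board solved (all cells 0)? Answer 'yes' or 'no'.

After press 1 at (1,1):
1 1 0 1 0
1 1 0 0 0
0 0 0 0 0
0 1 1 0 0

After press 2 at (1,4):
1 1 0 1 1
1 1 0 1 1
0 0 0 0 1
0 1 1 0 0

Lights still on: 11

Answer: no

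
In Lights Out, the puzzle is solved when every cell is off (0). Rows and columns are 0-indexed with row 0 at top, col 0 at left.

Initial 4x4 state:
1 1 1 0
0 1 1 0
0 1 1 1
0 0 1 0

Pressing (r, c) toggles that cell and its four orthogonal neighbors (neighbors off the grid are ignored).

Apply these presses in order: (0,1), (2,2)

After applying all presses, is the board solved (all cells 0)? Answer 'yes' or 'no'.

Answer: yes

Derivation:
After press 1 at (0,1):
0 0 0 0
0 0 1 0
0 1 1 1
0 0 1 0

After press 2 at (2,2):
0 0 0 0
0 0 0 0
0 0 0 0
0 0 0 0

Lights still on: 0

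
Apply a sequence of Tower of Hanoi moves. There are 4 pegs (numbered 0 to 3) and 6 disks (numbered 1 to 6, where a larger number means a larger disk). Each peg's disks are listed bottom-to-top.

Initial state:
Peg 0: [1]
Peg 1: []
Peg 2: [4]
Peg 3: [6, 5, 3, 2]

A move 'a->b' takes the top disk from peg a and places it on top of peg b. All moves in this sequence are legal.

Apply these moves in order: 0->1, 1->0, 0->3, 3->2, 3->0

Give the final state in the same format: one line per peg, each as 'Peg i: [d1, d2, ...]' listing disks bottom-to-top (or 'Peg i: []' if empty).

After move 1 (0->1):
Peg 0: []
Peg 1: [1]
Peg 2: [4]
Peg 3: [6, 5, 3, 2]

After move 2 (1->0):
Peg 0: [1]
Peg 1: []
Peg 2: [4]
Peg 3: [6, 5, 3, 2]

After move 3 (0->3):
Peg 0: []
Peg 1: []
Peg 2: [4]
Peg 3: [6, 5, 3, 2, 1]

After move 4 (3->2):
Peg 0: []
Peg 1: []
Peg 2: [4, 1]
Peg 3: [6, 5, 3, 2]

After move 5 (3->0):
Peg 0: [2]
Peg 1: []
Peg 2: [4, 1]
Peg 3: [6, 5, 3]

Answer: Peg 0: [2]
Peg 1: []
Peg 2: [4, 1]
Peg 3: [6, 5, 3]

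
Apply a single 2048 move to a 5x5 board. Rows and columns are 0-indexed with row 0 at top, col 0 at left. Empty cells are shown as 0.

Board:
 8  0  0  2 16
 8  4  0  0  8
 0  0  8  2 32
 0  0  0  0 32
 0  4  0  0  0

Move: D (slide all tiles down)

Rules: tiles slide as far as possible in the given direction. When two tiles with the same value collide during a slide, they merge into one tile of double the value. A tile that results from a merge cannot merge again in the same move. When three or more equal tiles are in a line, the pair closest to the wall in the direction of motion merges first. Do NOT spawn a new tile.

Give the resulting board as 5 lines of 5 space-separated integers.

Slide down:
col 0: [8, 8, 0, 0, 0] -> [0, 0, 0, 0, 16]
col 1: [0, 4, 0, 0, 4] -> [0, 0, 0, 0, 8]
col 2: [0, 0, 8, 0, 0] -> [0, 0, 0, 0, 8]
col 3: [2, 0, 2, 0, 0] -> [0, 0, 0, 0, 4]
col 4: [16, 8, 32, 32, 0] -> [0, 0, 16, 8, 64]

Answer:  0  0  0  0  0
 0  0  0  0  0
 0  0  0  0 16
 0  0  0  0  8
16  8  8  4 64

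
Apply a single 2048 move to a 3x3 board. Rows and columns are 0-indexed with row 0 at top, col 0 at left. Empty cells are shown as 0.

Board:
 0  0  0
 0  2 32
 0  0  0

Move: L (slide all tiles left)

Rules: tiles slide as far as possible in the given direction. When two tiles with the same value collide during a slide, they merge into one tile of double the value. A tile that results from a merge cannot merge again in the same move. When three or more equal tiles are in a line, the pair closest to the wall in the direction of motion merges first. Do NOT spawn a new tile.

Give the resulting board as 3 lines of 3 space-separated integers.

Answer:  0  0  0
 2 32  0
 0  0  0

Derivation:
Slide left:
row 0: [0, 0, 0] -> [0, 0, 0]
row 1: [0, 2, 32] -> [2, 32, 0]
row 2: [0, 0, 0] -> [0, 0, 0]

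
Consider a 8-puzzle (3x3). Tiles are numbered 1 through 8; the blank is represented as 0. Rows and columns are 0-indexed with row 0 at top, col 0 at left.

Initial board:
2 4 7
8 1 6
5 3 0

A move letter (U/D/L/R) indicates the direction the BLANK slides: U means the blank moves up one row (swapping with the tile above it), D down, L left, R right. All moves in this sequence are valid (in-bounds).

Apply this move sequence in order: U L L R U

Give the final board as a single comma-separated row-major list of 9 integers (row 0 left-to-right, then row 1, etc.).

Answer: 2, 0, 7, 8, 4, 1, 5, 3, 6

Derivation:
After move 1 (U):
2 4 7
8 1 0
5 3 6

After move 2 (L):
2 4 7
8 0 1
5 3 6

After move 3 (L):
2 4 7
0 8 1
5 3 6

After move 4 (R):
2 4 7
8 0 1
5 3 6

After move 5 (U):
2 0 7
8 4 1
5 3 6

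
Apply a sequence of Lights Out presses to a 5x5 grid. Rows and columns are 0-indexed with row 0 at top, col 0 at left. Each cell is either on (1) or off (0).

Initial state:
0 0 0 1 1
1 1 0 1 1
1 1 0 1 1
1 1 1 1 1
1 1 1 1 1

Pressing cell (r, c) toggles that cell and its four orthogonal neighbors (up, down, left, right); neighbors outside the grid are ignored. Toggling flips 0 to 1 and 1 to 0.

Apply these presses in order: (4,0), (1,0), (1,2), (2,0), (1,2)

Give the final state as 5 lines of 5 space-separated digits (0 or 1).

After press 1 at (4,0):
0 0 0 1 1
1 1 0 1 1
1 1 0 1 1
0 1 1 1 1
0 0 1 1 1

After press 2 at (1,0):
1 0 0 1 1
0 0 0 1 1
0 1 0 1 1
0 1 1 1 1
0 0 1 1 1

After press 3 at (1,2):
1 0 1 1 1
0 1 1 0 1
0 1 1 1 1
0 1 1 1 1
0 0 1 1 1

After press 4 at (2,0):
1 0 1 1 1
1 1 1 0 1
1 0 1 1 1
1 1 1 1 1
0 0 1 1 1

After press 5 at (1,2):
1 0 0 1 1
1 0 0 1 1
1 0 0 1 1
1 1 1 1 1
0 0 1 1 1

Answer: 1 0 0 1 1
1 0 0 1 1
1 0 0 1 1
1 1 1 1 1
0 0 1 1 1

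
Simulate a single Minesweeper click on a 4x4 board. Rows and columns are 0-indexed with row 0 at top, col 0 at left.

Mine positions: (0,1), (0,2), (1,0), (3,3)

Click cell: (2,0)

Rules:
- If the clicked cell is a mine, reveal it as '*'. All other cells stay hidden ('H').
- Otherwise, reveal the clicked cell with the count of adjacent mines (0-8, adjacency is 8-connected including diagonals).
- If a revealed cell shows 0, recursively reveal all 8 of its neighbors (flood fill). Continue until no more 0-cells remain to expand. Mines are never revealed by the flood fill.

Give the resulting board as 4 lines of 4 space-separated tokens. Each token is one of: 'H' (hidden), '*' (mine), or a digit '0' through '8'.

H H H H
H H H H
1 H H H
H H H H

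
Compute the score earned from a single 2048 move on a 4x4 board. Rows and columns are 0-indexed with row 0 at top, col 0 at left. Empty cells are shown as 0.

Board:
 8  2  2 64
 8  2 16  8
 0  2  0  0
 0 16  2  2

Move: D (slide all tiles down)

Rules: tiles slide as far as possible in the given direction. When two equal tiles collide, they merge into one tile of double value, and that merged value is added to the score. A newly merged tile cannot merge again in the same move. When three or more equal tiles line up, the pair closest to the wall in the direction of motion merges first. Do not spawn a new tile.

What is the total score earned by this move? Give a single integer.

Slide down:
col 0: [8, 8, 0, 0] -> [0, 0, 0, 16]  score +16 (running 16)
col 1: [2, 2, 2, 16] -> [0, 2, 4, 16]  score +4 (running 20)
col 2: [2, 16, 0, 2] -> [0, 2, 16, 2]  score +0 (running 20)
col 3: [64, 8, 0, 2] -> [0, 64, 8, 2]  score +0 (running 20)
Board after move:
 0  0  0  0
 0  2  2 64
 0  4 16  8
16 16  2  2

Answer: 20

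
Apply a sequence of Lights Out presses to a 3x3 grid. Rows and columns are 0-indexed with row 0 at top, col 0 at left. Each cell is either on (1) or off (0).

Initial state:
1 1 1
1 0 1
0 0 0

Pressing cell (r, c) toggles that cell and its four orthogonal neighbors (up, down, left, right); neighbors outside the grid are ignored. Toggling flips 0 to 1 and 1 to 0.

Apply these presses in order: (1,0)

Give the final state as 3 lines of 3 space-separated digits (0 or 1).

After press 1 at (1,0):
0 1 1
0 1 1
1 0 0

Answer: 0 1 1
0 1 1
1 0 0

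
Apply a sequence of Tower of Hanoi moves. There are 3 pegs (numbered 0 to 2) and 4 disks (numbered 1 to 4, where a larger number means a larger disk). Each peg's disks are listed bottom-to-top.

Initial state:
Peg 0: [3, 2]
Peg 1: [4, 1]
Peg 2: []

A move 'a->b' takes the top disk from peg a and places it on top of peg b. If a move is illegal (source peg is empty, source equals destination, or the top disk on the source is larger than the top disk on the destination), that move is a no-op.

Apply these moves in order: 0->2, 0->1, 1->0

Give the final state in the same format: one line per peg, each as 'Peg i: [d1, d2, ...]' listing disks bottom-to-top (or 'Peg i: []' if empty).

After move 1 (0->2):
Peg 0: [3]
Peg 1: [4, 1]
Peg 2: [2]

After move 2 (0->1):
Peg 0: [3]
Peg 1: [4, 1]
Peg 2: [2]

After move 3 (1->0):
Peg 0: [3, 1]
Peg 1: [4]
Peg 2: [2]

Answer: Peg 0: [3, 1]
Peg 1: [4]
Peg 2: [2]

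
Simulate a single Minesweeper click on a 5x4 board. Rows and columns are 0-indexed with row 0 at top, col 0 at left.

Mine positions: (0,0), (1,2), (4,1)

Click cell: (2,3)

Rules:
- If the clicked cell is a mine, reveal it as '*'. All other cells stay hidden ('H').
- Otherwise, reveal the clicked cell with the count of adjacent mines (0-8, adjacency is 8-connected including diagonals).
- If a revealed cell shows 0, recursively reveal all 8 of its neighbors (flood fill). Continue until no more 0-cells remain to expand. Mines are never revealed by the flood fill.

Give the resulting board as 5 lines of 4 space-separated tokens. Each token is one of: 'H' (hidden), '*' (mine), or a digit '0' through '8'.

H H H H
H H H H
H H H 1
H H H H
H H H H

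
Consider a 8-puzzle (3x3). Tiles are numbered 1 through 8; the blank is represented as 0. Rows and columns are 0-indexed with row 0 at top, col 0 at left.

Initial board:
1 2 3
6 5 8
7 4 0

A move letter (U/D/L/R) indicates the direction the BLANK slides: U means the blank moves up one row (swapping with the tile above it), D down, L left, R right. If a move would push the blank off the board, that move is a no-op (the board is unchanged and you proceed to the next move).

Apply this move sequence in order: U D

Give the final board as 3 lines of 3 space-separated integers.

Answer: 1 2 3
6 5 8
7 4 0

Derivation:
After move 1 (U):
1 2 3
6 5 0
7 4 8

After move 2 (D):
1 2 3
6 5 8
7 4 0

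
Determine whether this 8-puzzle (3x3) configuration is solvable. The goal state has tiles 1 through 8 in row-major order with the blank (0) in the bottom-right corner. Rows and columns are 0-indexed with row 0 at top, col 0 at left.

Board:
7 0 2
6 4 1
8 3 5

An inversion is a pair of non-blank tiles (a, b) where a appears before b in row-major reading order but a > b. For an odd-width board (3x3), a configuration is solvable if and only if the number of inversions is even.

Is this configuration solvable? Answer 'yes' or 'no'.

Answer: no

Derivation:
Inversions (pairs i<j in row-major order where tile[i] > tile[j] > 0): 15
15 is odd, so the puzzle is not solvable.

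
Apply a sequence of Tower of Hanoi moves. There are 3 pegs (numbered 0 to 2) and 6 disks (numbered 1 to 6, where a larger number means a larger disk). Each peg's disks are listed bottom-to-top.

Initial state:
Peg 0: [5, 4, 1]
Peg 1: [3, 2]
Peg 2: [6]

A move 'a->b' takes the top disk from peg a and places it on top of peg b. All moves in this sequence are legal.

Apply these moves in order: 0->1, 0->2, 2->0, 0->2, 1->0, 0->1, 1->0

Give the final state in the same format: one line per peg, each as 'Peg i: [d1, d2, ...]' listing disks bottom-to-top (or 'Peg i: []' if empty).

After move 1 (0->1):
Peg 0: [5, 4]
Peg 1: [3, 2, 1]
Peg 2: [6]

After move 2 (0->2):
Peg 0: [5]
Peg 1: [3, 2, 1]
Peg 2: [6, 4]

After move 3 (2->0):
Peg 0: [5, 4]
Peg 1: [3, 2, 1]
Peg 2: [6]

After move 4 (0->2):
Peg 0: [5]
Peg 1: [3, 2, 1]
Peg 2: [6, 4]

After move 5 (1->0):
Peg 0: [5, 1]
Peg 1: [3, 2]
Peg 2: [6, 4]

After move 6 (0->1):
Peg 0: [5]
Peg 1: [3, 2, 1]
Peg 2: [6, 4]

After move 7 (1->0):
Peg 0: [5, 1]
Peg 1: [3, 2]
Peg 2: [6, 4]

Answer: Peg 0: [5, 1]
Peg 1: [3, 2]
Peg 2: [6, 4]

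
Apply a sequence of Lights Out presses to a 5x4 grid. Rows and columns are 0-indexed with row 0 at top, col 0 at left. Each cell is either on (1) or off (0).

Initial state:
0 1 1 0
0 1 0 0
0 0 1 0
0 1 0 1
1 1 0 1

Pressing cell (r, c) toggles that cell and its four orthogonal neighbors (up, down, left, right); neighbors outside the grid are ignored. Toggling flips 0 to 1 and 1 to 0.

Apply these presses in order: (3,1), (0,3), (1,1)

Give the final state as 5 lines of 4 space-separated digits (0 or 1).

After press 1 at (3,1):
0 1 1 0
0 1 0 0
0 1 1 0
1 0 1 1
1 0 0 1

After press 2 at (0,3):
0 1 0 1
0 1 0 1
0 1 1 0
1 0 1 1
1 0 0 1

After press 3 at (1,1):
0 0 0 1
1 0 1 1
0 0 1 0
1 0 1 1
1 0 0 1

Answer: 0 0 0 1
1 0 1 1
0 0 1 0
1 0 1 1
1 0 0 1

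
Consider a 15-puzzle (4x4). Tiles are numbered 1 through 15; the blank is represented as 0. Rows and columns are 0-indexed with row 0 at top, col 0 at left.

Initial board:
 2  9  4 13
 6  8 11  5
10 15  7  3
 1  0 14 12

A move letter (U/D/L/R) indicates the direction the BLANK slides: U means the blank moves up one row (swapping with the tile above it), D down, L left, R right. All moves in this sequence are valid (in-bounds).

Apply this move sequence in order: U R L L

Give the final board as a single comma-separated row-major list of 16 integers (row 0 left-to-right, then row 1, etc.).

Answer: 2, 9, 4, 13, 6, 8, 11, 5, 0, 10, 7, 3, 1, 15, 14, 12

Derivation:
After move 1 (U):
 2  9  4 13
 6  8 11  5
10  0  7  3
 1 15 14 12

After move 2 (R):
 2  9  4 13
 6  8 11  5
10  7  0  3
 1 15 14 12

After move 3 (L):
 2  9  4 13
 6  8 11  5
10  0  7  3
 1 15 14 12

After move 4 (L):
 2  9  4 13
 6  8 11  5
 0 10  7  3
 1 15 14 12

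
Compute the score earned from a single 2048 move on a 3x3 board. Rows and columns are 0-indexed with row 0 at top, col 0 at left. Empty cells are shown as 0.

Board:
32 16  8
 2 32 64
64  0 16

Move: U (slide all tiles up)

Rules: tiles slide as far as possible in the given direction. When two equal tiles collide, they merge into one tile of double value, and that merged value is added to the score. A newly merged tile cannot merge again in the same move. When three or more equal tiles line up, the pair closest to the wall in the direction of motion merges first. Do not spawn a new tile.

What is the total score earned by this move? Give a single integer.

Slide up:
col 0: [32, 2, 64] -> [32, 2, 64]  score +0 (running 0)
col 1: [16, 32, 0] -> [16, 32, 0]  score +0 (running 0)
col 2: [8, 64, 16] -> [8, 64, 16]  score +0 (running 0)
Board after move:
32 16  8
 2 32 64
64  0 16

Answer: 0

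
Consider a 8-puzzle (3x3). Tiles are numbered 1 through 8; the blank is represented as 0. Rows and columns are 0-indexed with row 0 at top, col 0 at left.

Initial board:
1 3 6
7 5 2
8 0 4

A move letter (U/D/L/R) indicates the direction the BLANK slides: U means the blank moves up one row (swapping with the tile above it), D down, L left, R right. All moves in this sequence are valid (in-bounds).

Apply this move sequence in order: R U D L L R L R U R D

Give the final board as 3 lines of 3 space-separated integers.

After move 1 (R):
1 3 6
7 5 2
8 4 0

After move 2 (U):
1 3 6
7 5 0
8 4 2

After move 3 (D):
1 3 6
7 5 2
8 4 0

After move 4 (L):
1 3 6
7 5 2
8 0 4

After move 5 (L):
1 3 6
7 5 2
0 8 4

After move 6 (R):
1 3 6
7 5 2
8 0 4

After move 7 (L):
1 3 6
7 5 2
0 8 4

After move 8 (R):
1 3 6
7 5 2
8 0 4

After move 9 (U):
1 3 6
7 0 2
8 5 4

After move 10 (R):
1 3 6
7 2 0
8 5 4

After move 11 (D):
1 3 6
7 2 4
8 5 0

Answer: 1 3 6
7 2 4
8 5 0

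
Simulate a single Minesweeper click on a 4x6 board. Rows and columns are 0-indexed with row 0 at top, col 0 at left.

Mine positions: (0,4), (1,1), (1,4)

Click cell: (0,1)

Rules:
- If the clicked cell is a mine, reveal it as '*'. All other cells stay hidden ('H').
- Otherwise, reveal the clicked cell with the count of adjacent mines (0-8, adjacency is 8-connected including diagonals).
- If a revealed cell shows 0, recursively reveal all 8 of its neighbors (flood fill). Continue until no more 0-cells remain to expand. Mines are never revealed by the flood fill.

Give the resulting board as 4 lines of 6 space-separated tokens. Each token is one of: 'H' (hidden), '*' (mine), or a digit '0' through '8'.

H 1 H H H H
H H H H H H
H H H H H H
H H H H H H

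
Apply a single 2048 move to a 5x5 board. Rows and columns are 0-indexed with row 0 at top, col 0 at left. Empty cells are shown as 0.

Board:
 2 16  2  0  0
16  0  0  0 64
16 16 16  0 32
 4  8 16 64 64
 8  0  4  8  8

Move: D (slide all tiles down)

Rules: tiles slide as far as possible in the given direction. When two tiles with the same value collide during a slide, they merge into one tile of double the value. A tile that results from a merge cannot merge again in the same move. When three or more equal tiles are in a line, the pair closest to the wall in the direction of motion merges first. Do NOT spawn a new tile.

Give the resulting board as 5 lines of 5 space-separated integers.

Answer:  0  0  0  0  0
 2  0  0  0 64
32  0  2  0 32
 4 32 32 64 64
 8  8  4  8  8

Derivation:
Slide down:
col 0: [2, 16, 16, 4, 8] -> [0, 2, 32, 4, 8]
col 1: [16, 0, 16, 8, 0] -> [0, 0, 0, 32, 8]
col 2: [2, 0, 16, 16, 4] -> [0, 0, 2, 32, 4]
col 3: [0, 0, 0, 64, 8] -> [0, 0, 0, 64, 8]
col 4: [0, 64, 32, 64, 8] -> [0, 64, 32, 64, 8]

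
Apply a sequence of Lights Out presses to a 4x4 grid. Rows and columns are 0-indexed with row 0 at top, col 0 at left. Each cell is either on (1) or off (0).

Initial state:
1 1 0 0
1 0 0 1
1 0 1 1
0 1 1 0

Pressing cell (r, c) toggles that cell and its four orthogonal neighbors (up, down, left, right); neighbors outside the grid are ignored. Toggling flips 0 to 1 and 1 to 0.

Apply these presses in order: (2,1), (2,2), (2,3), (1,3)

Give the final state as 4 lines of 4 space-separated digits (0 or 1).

Answer: 1 1 0 1
1 1 0 1
0 0 0 0
0 0 0 1

Derivation:
After press 1 at (2,1):
1 1 0 0
1 1 0 1
0 1 0 1
0 0 1 0

After press 2 at (2,2):
1 1 0 0
1 1 1 1
0 0 1 0
0 0 0 0

After press 3 at (2,3):
1 1 0 0
1 1 1 0
0 0 0 1
0 0 0 1

After press 4 at (1,3):
1 1 0 1
1 1 0 1
0 0 0 0
0 0 0 1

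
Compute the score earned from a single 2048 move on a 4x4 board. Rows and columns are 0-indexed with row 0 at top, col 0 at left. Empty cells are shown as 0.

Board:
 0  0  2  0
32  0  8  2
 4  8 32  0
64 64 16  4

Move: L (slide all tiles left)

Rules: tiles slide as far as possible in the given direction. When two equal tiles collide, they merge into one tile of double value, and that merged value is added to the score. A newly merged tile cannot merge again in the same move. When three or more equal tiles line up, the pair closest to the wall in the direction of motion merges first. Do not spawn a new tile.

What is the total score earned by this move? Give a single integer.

Slide left:
row 0: [0, 0, 2, 0] -> [2, 0, 0, 0]  score +0 (running 0)
row 1: [32, 0, 8, 2] -> [32, 8, 2, 0]  score +0 (running 0)
row 2: [4, 8, 32, 0] -> [4, 8, 32, 0]  score +0 (running 0)
row 3: [64, 64, 16, 4] -> [128, 16, 4, 0]  score +128 (running 128)
Board after move:
  2   0   0   0
 32   8   2   0
  4   8  32   0
128  16   4   0

Answer: 128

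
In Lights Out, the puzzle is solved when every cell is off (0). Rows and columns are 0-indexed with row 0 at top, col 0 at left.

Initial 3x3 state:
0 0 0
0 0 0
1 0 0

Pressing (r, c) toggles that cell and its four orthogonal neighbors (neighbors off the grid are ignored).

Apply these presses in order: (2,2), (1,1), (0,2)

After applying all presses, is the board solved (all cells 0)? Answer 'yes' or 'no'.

Answer: no

Derivation:
After press 1 at (2,2):
0 0 0
0 0 1
1 1 1

After press 2 at (1,1):
0 1 0
1 1 0
1 0 1

After press 3 at (0,2):
0 0 1
1 1 1
1 0 1

Lights still on: 6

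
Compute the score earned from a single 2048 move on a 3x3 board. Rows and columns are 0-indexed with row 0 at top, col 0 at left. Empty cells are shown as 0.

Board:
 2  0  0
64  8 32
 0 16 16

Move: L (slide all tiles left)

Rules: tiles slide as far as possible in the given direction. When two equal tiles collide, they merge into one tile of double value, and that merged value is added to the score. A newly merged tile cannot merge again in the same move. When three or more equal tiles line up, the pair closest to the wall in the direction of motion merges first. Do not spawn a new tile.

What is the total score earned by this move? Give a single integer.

Slide left:
row 0: [2, 0, 0] -> [2, 0, 0]  score +0 (running 0)
row 1: [64, 8, 32] -> [64, 8, 32]  score +0 (running 0)
row 2: [0, 16, 16] -> [32, 0, 0]  score +32 (running 32)
Board after move:
 2  0  0
64  8 32
32  0  0

Answer: 32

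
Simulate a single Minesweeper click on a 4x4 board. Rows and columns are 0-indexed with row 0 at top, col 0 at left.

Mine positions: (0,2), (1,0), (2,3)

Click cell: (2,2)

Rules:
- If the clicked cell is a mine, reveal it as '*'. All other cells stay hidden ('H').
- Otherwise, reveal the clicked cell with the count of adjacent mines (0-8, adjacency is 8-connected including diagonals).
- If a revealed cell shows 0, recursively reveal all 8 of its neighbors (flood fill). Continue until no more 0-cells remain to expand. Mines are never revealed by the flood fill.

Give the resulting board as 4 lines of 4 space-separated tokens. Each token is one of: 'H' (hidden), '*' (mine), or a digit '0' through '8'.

H H H H
H H H H
H H 1 H
H H H H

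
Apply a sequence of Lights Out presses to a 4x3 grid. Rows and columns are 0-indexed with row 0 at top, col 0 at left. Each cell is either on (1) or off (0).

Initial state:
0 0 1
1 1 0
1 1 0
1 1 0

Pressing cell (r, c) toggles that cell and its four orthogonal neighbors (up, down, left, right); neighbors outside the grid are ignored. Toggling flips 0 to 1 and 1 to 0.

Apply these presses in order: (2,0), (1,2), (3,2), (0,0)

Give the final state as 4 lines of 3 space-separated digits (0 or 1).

Answer: 1 1 0
1 0 1
0 0 0
0 0 1

Derivation:
After press 1 at (2,0):
0 0 1
0 1 0
0 0 0
0 1 0

After press 2 at (1,2):
0 0 0
0 0 1
0 0 1
0 1 0

After press 3 at (3,2):
0 0 0
0 0 1
0 0 0
0 0 1

After press 4 at (0,0):
1 1 0
1 0 1
0 0 0
0 0 1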